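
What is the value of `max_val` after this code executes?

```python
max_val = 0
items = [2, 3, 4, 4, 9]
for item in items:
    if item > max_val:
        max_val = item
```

Let's trace through this code step by step.

Initialize: max_val = 0
Initialize: items = [2, 3, 4, 4, 9]
Entering loop: for item in items:

After execution: max_val = 9
9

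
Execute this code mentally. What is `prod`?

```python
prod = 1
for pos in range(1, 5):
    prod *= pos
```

Let's trace through this code step by step.

Initialize: prod = 1
Entering loop: for pos in range(1, 5):

After execution: prod = 24
24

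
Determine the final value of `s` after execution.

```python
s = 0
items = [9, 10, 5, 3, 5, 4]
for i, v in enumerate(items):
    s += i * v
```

Let's trace through this code step by step.

Initialize: s = 0
Initialize: items = [9, 10, 5, 3, 5, 4]
Entering loop: for i, v in enumerate(items):

After execution: s = 69
69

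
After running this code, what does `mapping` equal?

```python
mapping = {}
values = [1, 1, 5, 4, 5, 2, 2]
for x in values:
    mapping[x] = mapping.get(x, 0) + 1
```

Let's trace through this code step by step.

Initialize: mapping = {}
Initialize: values = [1, 1, 5, 4, 5, 2, 2]
Entering loop: for x in values:

After execution: mapping = {1: 2, 5: 2, 4: 1, 2: 2}
{1: 2, 5: 2, 4: 1, 2: 2}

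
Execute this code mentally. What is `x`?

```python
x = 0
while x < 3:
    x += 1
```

Let's trace through this code step by step.

Initialize: x = 0
Entering loop: while x < 3:

After execution: x = 3
3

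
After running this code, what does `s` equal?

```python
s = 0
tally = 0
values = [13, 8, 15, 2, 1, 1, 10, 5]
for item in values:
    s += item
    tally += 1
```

Let's trace through this code step by step.

Initialize: s = 0
Initialize: tally = 0
Initialize: values = [13, 8, 15, 2, 1, 1, 10, 5]
Entering loop: for item in values:

After execution: s = 55
55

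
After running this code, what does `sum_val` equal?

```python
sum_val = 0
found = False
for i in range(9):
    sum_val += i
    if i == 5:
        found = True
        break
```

Let's trace through this code step by step.

Initialize: sum_val = 0
Initialize: found = False
Entering loop: for i in range(9):

After execution: sum_val = 15
15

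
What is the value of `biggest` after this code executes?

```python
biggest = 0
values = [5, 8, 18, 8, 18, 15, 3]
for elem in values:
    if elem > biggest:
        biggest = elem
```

Let's trace through this code step by step.

Initialize: biggest = 0
Initialize: values = [5, 8, 18, 8, 18, 15, 3]
Entering loop: for elem in values:

After execution: biggest = 18
18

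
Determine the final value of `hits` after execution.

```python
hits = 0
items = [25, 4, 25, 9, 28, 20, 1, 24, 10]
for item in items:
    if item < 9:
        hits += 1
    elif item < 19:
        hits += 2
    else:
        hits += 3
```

Let's trace through this code step by step.

Initialize: hits = 0
Initialize: items = [25, 4, 25, 9, 28, 20, 1, 24, 10]
Entering loop: for item in items:

After execution: hits = 21
21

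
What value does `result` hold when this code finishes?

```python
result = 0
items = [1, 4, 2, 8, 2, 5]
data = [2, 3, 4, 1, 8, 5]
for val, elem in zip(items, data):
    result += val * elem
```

Let's trace through this code step by step.

Initialize: result = 0
Initialize: items = [1, 4, 2, 8, 2, 5]
Initialize: data = [2, 3, 4, 1, 8, 5]
Entering loop: for val, elem in zip(items, data):

After execution: result = 71
71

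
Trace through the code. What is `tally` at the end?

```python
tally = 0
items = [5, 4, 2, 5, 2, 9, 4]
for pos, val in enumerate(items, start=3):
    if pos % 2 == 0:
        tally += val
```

Let's trace through this code step by step.

Initialize: tally = 0
Initialize: items = [5, 4, 2, 5, 2, 9, 4]
Entering loop: for pos, val in enumerate(items, start=3):

After execution: tally = 18
18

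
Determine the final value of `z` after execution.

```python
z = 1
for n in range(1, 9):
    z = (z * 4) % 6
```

Let's trace through this code step by step.

Initialize: z = 1
Entering loop: for n in range(1, 9):

After execution: z = 4
4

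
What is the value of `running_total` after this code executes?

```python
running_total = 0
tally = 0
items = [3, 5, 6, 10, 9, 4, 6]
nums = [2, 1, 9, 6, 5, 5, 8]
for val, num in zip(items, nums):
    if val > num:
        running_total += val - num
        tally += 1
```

Let's trace through this code step by step.

Initialize: running_total = 0
Initialize: tally = 0
Initialize: items = [3, 5, 6, 10, 9, 4, 6]
Initialize: nums = [2, 1, 9, 6, 5, 5, 8]
Entering loop: for val, num in zip(items, nums):

After execution: running_total = 13
13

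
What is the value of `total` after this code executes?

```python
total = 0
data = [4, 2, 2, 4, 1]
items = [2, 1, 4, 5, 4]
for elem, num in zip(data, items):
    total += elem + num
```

Let's trace through this code step by step.

Initialize: total = 0
Initialize: data = [4, 2, 2, 4, 1]
Initialize: items = [2, 1, 4, 5, 4]
Entering loop: for elem, num in zip(data, items):

After execution: total = 29
29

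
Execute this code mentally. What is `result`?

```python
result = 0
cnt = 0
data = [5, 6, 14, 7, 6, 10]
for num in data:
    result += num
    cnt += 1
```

Let's trace through this code step by step.

Initialize: result = 0
Initialize: cnt = 0
Initialize: data = [5, 6, 14, 7, 6, 10]
Entering loop: for num in data:

After execution: result = 48
48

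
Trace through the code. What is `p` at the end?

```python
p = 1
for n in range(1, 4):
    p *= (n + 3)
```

Let's trace through this code step by step.

Initialize: p = 1
Entering loop: for n in range(1, 4):

After execution: p = 120
120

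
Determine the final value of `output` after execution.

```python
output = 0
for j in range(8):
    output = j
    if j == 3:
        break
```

Let's trace through this code step by step.

Initialize: output = 0
Entering loop: for j in range(8):

After execution: output = 3
3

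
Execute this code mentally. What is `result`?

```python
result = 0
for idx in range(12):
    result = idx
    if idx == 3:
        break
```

Let's trace through this code step by step.

Initialize: result = 0
Entering loop: for idx in range(12):

After execution: result = 3
3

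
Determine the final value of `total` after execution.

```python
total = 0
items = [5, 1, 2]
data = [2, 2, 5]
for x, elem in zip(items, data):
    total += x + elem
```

Let's trace through this code step by step.

Initialize: total = 0
Initialize: items = [5, 1, 2]
Initialize: data = [2, 2, 5]
Entering loop: for x, elem in zip(items, data):

After execution: total = 17
17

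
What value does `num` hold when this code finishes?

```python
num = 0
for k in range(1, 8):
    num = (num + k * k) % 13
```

Let's trace through this code step by step.

Initialize: num = 0
Entering loop: for k in range(1, 8):

After execution: num = 10
10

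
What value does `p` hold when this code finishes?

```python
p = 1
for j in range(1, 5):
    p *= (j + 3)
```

Let's trace through this code step by step.

Initialize: p = 1
Entering loop: for j in range(1, 5):

After execution: p = 840
840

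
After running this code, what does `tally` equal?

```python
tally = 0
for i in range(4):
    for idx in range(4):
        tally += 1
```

Let's trace through this code step by step.

Initialize: tally = 0
Entering loop: for i in range(4):

After execution: tally = 16
16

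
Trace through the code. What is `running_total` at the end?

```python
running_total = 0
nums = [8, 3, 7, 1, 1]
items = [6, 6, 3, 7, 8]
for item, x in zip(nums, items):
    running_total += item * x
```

Let's trace through this code step by step.

Initialize: running_total = 0
Initialize: nums = [8, 3, 7, 1, 1]
Initialize: items = [6, 6, 3, 7, 8]
Entering loop: for item, x in zip(nums, items):

After execution: running_total = 102
102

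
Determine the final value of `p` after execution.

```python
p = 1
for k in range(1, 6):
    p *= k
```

Let's trace through this code step by step.

Initialize: p = 1
Entering loop: for k in range(1, 6):

After execution: p = 120
120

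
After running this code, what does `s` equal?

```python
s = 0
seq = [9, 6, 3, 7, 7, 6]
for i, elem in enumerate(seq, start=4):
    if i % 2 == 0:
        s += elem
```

Let's trace through this code step by step.

Initialize: s = 0
Initialize: seq = [9, 6, 3, 7, 7, 6]
Entering loop: for i, elem in enumerate(seq, start=4):

After execution: s = 19
19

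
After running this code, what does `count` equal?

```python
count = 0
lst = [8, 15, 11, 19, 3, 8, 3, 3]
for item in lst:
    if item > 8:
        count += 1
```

Let's trace through this code step by step.

Initialize: count = 0
Initialize: lst = [8, 15, 11, 19, 3, 8, 3, 3]
Entering loop: for item in lst:

After execution: count = 3
3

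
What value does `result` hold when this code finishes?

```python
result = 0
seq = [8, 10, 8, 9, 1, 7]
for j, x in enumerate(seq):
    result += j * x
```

Let's trace through this code step by step.

Initialize: result = 0
Initialize: seq = [8, 10, 8, 9, 1, 7]
Entering loop: for j, x in enumerate(seq):

After execution: result = 92
92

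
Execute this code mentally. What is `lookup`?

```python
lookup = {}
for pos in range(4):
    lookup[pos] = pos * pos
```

Let's trace through this code step by step.

Initialize: lookup = {}
Entering loop: for pos in range(4):

After execution: lookup = {0: 0, 1: 1, 2: 4, 3: 9}
{0: 0, 1: 1, 2: 4, 3: 9}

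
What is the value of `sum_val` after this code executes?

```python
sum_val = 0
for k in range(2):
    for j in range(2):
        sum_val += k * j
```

Let's trace through this code step by step.

Initialize: sum_val = 0
Entering loop: for k in range(2):

After execution: sum_val = 1
1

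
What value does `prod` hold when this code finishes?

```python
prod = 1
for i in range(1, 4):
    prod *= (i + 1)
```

Let's trace through this code step by step.

Initialize: prod = 1
Entering loop: for i in range(1, 4):

After execution: prod = 24
24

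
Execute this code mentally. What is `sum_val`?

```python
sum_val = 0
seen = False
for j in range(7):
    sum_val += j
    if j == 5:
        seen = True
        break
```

Let's trace through this code step by step.

Initialize: sum_val = 0
Initialize: seen = False
Entering loop: for j in range(7):

After execution: sum_val = 15
15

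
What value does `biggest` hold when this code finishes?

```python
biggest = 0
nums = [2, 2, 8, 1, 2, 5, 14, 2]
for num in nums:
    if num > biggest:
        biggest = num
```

Let's trace through this code step by step.

Initialize: biggest = 0
Initialize: nums = [2, 2, 8, 1, 2, 5, 14, 2]
Entering loop: for num in nums:

After execution: biggest = 14
14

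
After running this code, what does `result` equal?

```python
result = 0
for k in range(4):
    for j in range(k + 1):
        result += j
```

Let's trace through this code step by step.

Initialize: result = 0
Entering loop: for k in range(4):

After execution: result = 10
10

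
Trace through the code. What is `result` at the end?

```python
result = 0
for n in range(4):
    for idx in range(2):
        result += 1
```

Let's trace through this code step by step.

Initialize: result = 0
Entering loop: for n in range(4):

After execution: result = 8
8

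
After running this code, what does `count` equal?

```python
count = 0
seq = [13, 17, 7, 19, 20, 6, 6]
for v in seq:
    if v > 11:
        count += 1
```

Let's trace through this code step by step.

Initialize: count = 0
Initialize: seq = [13, 17, 7, 19, 20, 6, 6]
Entering loop: for v in seq:

After execution: count = 4
4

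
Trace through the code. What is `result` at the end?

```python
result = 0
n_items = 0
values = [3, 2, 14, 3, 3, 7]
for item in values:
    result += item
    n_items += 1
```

Let's trace through this code step by step.

Initialize: result = 0
Initialize: n_items = 0
Initialize: values = [3, 2, 14, 3, 3, 7]
Entering loop: for item in values:

After execution: result = 32
32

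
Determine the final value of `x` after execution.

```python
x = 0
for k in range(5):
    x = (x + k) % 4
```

Let's trace through this code step by step.

Initialize: x = 0
Entering loop: for k in range(5):

After execution: x = 2
2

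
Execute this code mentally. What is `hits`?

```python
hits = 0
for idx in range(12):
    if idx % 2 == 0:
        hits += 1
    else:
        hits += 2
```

Let's trace through this code step by step.

Initialize: hits = 0
Entering loop: for idx in range(12):

After execution: hits = 18
18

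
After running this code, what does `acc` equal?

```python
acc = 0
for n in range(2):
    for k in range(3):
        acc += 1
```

Let's trace through this code step by step.

Initialize: acc = 0
Entering loop: for n in range(2):

After execution: acc = 6
6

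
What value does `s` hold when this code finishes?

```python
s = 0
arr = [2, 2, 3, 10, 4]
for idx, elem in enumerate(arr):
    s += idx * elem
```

Let's trace through this code step by step.

Initialize: s = 0
Initialize: arr = [2, 2, 3, 10, 4]
Entering loop: for idx, elem in enumerate(arr):

After execution: s = 54
54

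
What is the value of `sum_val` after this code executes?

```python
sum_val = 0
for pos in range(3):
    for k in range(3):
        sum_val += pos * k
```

Let's trace through this code step by step.

Initialize: sum_val = 0
Entering loop: for pos in range(3):

After execution: sum_val = 9
9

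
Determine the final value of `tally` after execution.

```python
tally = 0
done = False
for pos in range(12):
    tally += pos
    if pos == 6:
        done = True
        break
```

Let's trace through this code step by step.

Initialize: tally = 0
Initialize: done = False
Entering loop: for pos in range(12):

After execution: tally = 21
21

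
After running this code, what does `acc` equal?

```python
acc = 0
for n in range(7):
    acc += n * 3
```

Let's trace through this code step by step.

Initialize: acc = 0
Entering loop: for n in range(7):

After execution: acc = 63
63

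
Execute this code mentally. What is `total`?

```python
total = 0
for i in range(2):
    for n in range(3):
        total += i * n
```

Let's trace through this code step by step.

Initialize: total = 0
Entering loop: for i in range(2):

After execution: total = 3
3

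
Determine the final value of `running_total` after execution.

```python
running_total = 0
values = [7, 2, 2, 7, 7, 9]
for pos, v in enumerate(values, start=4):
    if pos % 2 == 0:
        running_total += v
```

Let's trace through this code step by step.

Initialize: running_total = 0
Initialize: values = [7, 2, 2, 7, 7, 9]
Entering loop: for pos, v in enumerate(values, start=4):

After execution: running_total = 16
16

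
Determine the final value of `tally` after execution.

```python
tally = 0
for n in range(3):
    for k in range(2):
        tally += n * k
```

Let's trace through this code step by step.

Initialize: tally = 0
Entering loop: for n in range(3):

After execution: tally = 3
3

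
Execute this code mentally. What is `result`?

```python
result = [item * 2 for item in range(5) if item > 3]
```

Let's trace through this code step by step.

Initialize: result = [item * 2 for item in range(5) if item > 3]

After execution: result = [8]
[8]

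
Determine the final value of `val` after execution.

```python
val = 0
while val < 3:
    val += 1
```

Let's trace through this code step by step.

Initialize: val = 0
Entering loop: while val < 3:

After execution: val = 3
3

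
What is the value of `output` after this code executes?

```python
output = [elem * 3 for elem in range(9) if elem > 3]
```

Let's trace through this code step by step.

Initialize: output = [elem * 3 for elem in range(9) if elem > 3]

After execution: output = [12, 15, 18, 21, 24]
[12, 15, 18, 21, 24]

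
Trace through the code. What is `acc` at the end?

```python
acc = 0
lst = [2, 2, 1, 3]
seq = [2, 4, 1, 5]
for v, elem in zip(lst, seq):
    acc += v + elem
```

Let's trace through this code step by step.

Initialize: acc = 0
Initialize: lst = [2, 2, 1, 3]
Initialize: seq = [2, 4, 1, 5]
Entering loop: for v, elem in zip(lst, seq):

After execution: acc = 20
20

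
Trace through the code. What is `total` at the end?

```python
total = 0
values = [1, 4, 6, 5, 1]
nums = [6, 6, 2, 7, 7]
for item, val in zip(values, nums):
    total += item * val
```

Let's trace through this code step by step.

Initialize: total = 0
Initialize: values = [1, 4, 6, 5, 1]
Initialize: nums = [6, 6, 2, 7, 7]
Entering loop: for item, val in zip(values, nums):

After execution: total = 84
84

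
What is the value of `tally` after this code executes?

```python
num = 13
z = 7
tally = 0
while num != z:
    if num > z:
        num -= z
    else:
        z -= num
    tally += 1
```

Let's trace through this code step by step.

Initialize: num = 13
Initialize: z = 7
Initialize: tally = 0
Entering loop: while num != z:

After execution: tally = 7
7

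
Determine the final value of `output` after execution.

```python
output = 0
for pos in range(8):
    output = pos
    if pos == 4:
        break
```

Let's trace through this code step by step.

Initialize: output = 0
Entering loop: for pos in range(8):

After execution: output = 4
4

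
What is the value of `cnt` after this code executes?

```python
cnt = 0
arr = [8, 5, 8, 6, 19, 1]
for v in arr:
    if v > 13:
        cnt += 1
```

Let's trace through this code step by step.

Initialize: cnt = 0
Initialize: arr = [8, 5, 8, 6, 19, 1]
Entering loop: for v in arr:

After execution: cnt = 1
1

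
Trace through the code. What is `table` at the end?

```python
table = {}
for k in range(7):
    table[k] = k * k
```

Let's trace through this code step by step.

Initialize: table = {}
Entering loop: for k in range(7):

After execution: table = {0: 0, 1: 1, 2: 4, 3: 9, 4: 16, 5: 25, 6: 36}
{0: 0, 1: 1, 2: 4, 3: 9, 4: 16, 5: 25, 6: 36}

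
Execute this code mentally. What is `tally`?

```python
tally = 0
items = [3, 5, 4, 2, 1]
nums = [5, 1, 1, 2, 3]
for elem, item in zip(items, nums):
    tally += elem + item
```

Let's trace through this code step by step.

Initialize: tally = 0
Initialize: items = [3, 5, 4, 2, 1]
Initialize: nums = [5, 1, 1, 2, 3]
Entering loop: for elem, item in zip(items, nums):

After execution: tally = 27
27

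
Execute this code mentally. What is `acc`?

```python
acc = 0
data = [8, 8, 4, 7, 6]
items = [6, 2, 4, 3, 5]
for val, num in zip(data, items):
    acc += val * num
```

Let's trace through this code step by step.

Initialize: acc = 0
Initialize: data = [8, 8, 4, 7, 6]
Initialize: items = [6, 2, 4, 3, 5]
Entering loop: for val, num in zip(data, items):

After execution: acc = 131
131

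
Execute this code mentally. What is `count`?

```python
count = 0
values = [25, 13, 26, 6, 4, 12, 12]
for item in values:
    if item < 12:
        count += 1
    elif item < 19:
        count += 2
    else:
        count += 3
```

Let's trace through this code step by step.

Initialize: count = 0
Initialize: values = [25, 13, 26, 6, 4, 12, 12]
Entering loop: for item in values:

After execution: count = 14
14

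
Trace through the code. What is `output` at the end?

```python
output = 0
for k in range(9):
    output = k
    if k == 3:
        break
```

Let's trace through this code step by step.

Initialize: output = 0
Entering loop: for k in range(9):

After execution: output = 3
3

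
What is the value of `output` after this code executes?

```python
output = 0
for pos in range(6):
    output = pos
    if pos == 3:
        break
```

Let's trace through this code step by step.

Initialize: output = 0
Entering loop: for pos in range(6):

After execution: output = 3
3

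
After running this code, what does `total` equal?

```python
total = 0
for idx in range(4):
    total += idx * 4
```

Let's trace through this code step by step.

Initialize: total = 0
Entering loop: for idx in range(4):

After execution: total = 24
24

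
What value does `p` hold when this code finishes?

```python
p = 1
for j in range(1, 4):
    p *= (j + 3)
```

Let's trace through this code step by step.

Initialize: p = 1
Entering loop: for j in range(1, 4):

After execution: p = 120
120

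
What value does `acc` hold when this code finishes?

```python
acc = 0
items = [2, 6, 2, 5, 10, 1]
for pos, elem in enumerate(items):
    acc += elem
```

Let's trace through this code step by step.

Initialize: acc = 0
Initialize: items = [2, 6, 2, 5, 10, 1]
Entering loop: for pos, elem in enumerate(items):

After execution: acc = 26
26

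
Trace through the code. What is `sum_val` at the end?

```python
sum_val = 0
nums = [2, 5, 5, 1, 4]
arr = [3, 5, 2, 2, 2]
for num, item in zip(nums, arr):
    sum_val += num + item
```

Let's trace through this code step by step.

Initialize: sum_val = 0
Initialize: nums = [2, 5, 5, 1, 4]
Initialize: arr = [3, 5, 2, 2, 2]
Entering loop: for num, item in zip(nums, arr):

After execution: sum_val = 31
31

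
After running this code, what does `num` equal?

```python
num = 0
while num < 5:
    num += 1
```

Let's trace through this code step by step.

Initialize: num = 0
Entering loop: while num < 5:

After execution: num = 5
5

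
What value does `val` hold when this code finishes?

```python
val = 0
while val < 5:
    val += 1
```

Let's trace through this code step by step.

Initialize: val = 0
Entering loop: while val < 5:

After execution: val = 5
5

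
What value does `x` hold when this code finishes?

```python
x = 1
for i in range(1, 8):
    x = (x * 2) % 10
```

Let's trace through this code step by step.

Initialize: x = 1
Entering loop: for i in range(1, 8):

After execution: x = 8
8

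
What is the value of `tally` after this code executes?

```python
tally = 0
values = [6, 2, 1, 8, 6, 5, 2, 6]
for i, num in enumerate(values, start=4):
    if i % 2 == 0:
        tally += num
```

Let's trace through this code step by step.

Initialize: tally = 0
Initialize: values = [6, 2, 1, 8, 6, 5, 2, 6]
Entering loop: for i, num in enumerate(values, start=4):

After execution: tally = 15
15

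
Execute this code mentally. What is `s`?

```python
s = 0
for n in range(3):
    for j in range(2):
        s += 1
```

Let's trace through this code step by step.

Initialize: s = 0
Entering loop: for n in range(3):

After execution: s = 6
6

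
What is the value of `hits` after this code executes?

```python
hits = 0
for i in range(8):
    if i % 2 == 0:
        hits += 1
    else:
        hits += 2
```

Let's trace through this code step by step.

Initialize: hits = 0
Entering loop: for i in range(8):

After execution: hits = 12
12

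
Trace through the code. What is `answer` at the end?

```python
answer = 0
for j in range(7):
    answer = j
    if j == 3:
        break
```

Let's trace through this code step by step.

Initialize: answer = 0
Entering loop: for j in range(7):

After execution: answer = 3
3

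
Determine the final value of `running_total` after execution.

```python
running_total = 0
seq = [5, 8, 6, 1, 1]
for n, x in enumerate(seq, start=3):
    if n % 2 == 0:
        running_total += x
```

Let's trace through this code step by step.

Initialize: running_total = 0
Initialize: seq = [5, 8, 6, 1, 1]
Entering loop: for n, x in enumerate(seq, start=3):

After execution: running_total = 9
9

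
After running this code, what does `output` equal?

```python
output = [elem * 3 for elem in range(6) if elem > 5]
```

Let's trace through this code step by step.

Initialize: output = [elem * 3 for elem in range(6) if elem > 5]

After execution: output = []
[]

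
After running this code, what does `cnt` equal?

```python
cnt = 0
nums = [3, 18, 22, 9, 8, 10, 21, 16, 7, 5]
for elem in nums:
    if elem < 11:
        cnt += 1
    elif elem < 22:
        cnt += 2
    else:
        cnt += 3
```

Let's trace through this code step by step.

Initialize: cnt = 0
Initialize: nums = [3, 18, 22, 9, 8, 10, 21, 16, 7, 5]
Entering loop: for elem in nums:

After execution: cnt = 15
15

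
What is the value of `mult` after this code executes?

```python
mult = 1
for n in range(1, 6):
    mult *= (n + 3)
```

Let's trace through this code step by step.

Initialize: mult = 1
Entering loop: for n in range(1, 6):

After execution: mult = 6720
6720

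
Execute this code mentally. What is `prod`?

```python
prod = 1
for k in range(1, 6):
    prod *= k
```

Let's trace through this code step by step.

Initialize: prod = 1
Entering loop: for k in range(1, 6):

After execution: prod = 120
120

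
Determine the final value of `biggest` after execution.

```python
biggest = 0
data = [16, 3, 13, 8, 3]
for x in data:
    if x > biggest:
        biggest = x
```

Let's trace through this code step by step.

Initialize: biggest = 0
Initialize: data = [16, 3, 13, 8, 3]
Entering loop: for x in data:

After execution: biggest = 16
16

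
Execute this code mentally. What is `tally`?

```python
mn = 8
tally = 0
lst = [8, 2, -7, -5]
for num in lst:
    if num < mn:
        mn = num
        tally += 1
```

Let's trace through this code step by step.

Initialize: mn = 8
Initialize: tally = 0
Initialize: lst = [8, 2, -7, -5]
Entering loop: for num in lst:

After execution: tally = 2
2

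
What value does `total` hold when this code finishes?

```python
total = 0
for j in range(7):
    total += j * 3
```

Let's trace through this code step by step.

Initialize: total = 0
Entering loop: for j in range(7):

After execution: total = 63
63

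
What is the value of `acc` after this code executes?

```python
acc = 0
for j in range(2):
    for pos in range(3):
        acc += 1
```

Let's trace through this code step by step.

Initialize: acc = 0
Entering loop: for j in range(2):

After execution: acc = 6
6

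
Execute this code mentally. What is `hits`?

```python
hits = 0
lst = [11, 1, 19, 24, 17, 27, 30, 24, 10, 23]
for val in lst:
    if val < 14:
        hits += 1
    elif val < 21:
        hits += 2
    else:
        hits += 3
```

Let's trace through this code step by step.

Initialize: hits = 0
Initialize: lst = [11, 1, 19, 24, 17, 27, 30, 24, 10, 23]
Entering loop: for val in lst:

After execution: hits = 22
22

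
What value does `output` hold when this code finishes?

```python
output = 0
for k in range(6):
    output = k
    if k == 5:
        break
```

Let's trace through this code step by step.

Initialize: output = 0
Entering loop: for k in range(6):

After execution: output = 5
5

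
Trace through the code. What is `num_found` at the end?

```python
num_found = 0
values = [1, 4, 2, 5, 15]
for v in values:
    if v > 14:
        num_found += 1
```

Let's trace through this code step by step.

Initialize: num_found = 0
Initialize: values = [1, 4, 2, 5, 15]
Entering loop: for v in values:

After execution: num_found = 1
1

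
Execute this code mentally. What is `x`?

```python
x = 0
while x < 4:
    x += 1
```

Let's trace through this code step by step.

Initialize: x = 0
Entering loop: while x < 4:

After execution: x = 4
4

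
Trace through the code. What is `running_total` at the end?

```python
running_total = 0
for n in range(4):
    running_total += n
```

Let's trace through this code step by step.

Initialize: running_total = 0
Entering loop: for n in range(4):

After execution: running_total = 6
6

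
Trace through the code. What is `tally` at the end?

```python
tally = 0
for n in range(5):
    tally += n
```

Let's trace through this code step by step.

Initialize: tally = 0
Entering loop: for n in range(5):

After execution: tally = 10
10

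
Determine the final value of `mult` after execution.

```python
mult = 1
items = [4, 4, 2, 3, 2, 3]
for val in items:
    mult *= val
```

Let's trace through this code step by step.

Initialize: mult = 1
Initialize: items = [4, 4, 2, 3, 2, 3]
Entering loop: for val in items:

After execution: mult = 576
576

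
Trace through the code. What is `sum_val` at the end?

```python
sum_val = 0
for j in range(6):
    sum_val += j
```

Let's trace through this code step by step.

Initialize: sum_val = 0
Entering loop: for j in range(6):

After execution: sum_val = 15
15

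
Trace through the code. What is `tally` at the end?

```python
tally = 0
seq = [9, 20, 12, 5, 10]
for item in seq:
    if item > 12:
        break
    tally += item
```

Let's trace through this code step by step.

Initialize: tally = 0
Initialize: seq = [9, 20, 12, 5, 10]
Entering loop: for item in seq:

After execution: tally = 9
9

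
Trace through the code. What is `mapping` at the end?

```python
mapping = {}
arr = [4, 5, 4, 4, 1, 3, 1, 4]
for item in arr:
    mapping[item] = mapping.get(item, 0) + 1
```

Let's trace through this code step by step.

Initialize: mapping = {}
Initialize: arr = [4, 5, 4, 4, 1, 3, 1, 4]
Entering loop: for item in arr:

After execution: mapping = {4: 4, 5: 1, 1: 2, 3: 1}
{4: 4, 5: 1, 1: 2, 3: 1}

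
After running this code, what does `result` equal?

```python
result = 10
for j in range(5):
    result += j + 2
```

Let's trace through this code step by step.

Initialize: result = 10
Entering loop: for j in range(5):

After execution: result = 30
30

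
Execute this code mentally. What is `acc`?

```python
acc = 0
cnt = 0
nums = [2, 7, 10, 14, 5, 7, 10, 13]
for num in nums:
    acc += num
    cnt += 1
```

Let's trace through this code step by step.

Initialize: acc = 0
Initialize: cnt = 0
Initialize: nums = [2, 7, 10, 14, 5, 7, 10, 13]
Entering loop: for num in nums:

After execution: acc = 68
68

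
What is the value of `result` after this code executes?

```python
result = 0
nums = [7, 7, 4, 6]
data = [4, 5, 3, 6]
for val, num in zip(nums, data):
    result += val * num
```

Let's trace through this code step by step.

Initialize: result = 0
Initialize: nums = [7, 7, 4, 6]
Initialize: data = [4, 5, 3, 6]
Entering loop: for val, num in zip(nums, data):

After execution: result = 111
111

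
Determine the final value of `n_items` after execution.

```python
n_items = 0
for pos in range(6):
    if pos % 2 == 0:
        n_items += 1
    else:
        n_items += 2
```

Let's trace through this code step by step.

Initialize: n_items = 0
Entering loop: for pos in range(6):

After execution: n_items = 9
9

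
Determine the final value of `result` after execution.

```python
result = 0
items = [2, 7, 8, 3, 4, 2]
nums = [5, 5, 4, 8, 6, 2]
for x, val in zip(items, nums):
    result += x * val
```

Let's trace through this code step by step.

Initialize: result = 0
Initialize: items = [2, 7, 8, 3, 4, 2]
Initialize: nums = [5, 5, 4, 8, 6, 2]
Entering loop: for x, val in zip(items, nums):

After execution: result = 129
129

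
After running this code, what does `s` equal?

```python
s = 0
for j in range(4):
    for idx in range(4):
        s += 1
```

Let's trace through this code step by step.

Initialize: s = 0
Entering loop: for j in range(4):

After execution: s = 16
16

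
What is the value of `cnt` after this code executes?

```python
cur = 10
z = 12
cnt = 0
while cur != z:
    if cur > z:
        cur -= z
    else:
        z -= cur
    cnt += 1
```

Let's trace through this code step by step.

Initialize: cur = 10
Initialize: z = 12
Initialize: cnt = 0
Entering loop: while cur != z:

After execution: cnt = 5
5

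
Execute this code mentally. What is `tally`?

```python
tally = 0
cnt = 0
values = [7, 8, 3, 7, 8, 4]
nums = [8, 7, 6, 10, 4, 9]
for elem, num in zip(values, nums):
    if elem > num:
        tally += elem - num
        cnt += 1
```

Let's trace through this code step by step.

Initialize: tally = 0
Initialize: cnt = 0
Initialize: values = [7, 8, 3, 7, 8, 4]
Initialize: nums = [8, 7, 6, 10, 4, 9]
Entering loop: for elem, num in zip(values, nums):

After execution: tally = 5
5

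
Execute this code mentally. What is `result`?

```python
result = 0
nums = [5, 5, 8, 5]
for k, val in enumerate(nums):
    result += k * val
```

Let's trace through this code step by step.

Initialize: result = 0
Initialize: nums = [5, 5, 8, 5]
Entering loop: for k, val in enumerate(nums):

After execution: result = 36
36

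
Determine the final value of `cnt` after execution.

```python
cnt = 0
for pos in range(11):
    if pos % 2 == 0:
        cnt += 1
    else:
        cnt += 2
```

Let's trace through this code step by step.

Initialize: cnt = 0
Entering loop: for pos in range(11):

After execution: cnt = 16
16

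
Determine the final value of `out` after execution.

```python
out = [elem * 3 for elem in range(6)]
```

Let's trace through this code step by step.

Initialize: out = [elem * 3 for elem in range(6)]

After execution: out = [0, 3, 6, 9, 12, 15]
[0, 3, 6, 9, 12, 15]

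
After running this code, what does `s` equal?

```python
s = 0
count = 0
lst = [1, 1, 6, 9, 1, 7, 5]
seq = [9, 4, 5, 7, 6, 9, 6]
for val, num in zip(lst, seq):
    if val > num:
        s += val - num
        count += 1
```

Let's trace through this code step by step.

Initialize: s = 0
Initialize: count = 0
Initialize: lst = [1, 1, 6, 9, 1, 7, 5]
Initialize: seq = [9, 4, 5, 7, 6, 9, 6]
Entering loop: for val, num in zip(lst, seq):

After execution: s = 3
3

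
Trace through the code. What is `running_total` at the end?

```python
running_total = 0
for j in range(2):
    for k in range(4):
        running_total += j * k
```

Let's trace through this code step by step.

Initialize: running_total = 0
Entering loop: for j in range(2):

After execution: running_total = 6
6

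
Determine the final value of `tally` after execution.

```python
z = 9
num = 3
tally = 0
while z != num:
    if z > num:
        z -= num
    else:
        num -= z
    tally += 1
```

Let's trace through this code step by step.

Initialize: z = 9
Initialize: num = 3
Initialize: tally = 0
Entering loop: while z != num:

After execution: tally = 2
2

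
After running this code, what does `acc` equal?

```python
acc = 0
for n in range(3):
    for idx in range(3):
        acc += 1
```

Let's trace through this code step by step.

Initialize: acc = 0
Entering loop: for n in range(3):

After execution: acc = 9
9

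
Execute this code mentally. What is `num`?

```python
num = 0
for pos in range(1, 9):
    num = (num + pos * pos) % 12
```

Let's trace through this code step by step.

Initialize: num = 0
Entering loop: for pos in range(1, 9):

After execution: num = 0
0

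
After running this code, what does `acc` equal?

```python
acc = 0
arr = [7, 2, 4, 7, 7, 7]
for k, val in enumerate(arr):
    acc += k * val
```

Let's trace through this code step by step.

Initialize: acc = 0
Initialize: arr = [7, 2, 4, 7, 7, 7]
Entering loop: for k, val in enumerate(arr):

After execution: acc = 94
94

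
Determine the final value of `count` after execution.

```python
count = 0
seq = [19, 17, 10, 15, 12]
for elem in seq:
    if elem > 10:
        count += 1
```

Let's trace through this code step by step.

Initialize: count = 0
Initialize: seq = [19, 17, 10, 15, 12]
Entering loop: for elem in seq:

After execution: count = 4
4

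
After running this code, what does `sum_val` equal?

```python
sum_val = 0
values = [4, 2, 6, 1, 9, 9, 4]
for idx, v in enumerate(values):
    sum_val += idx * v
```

Let's trace through this code step by step.

Initialize: sum_val = 0
Initialize: values = [4, 2, 6, 1, 9, 9, 4]
Entering loop: for idx, v in enumerate(values):

After execution: sum_val = 122
122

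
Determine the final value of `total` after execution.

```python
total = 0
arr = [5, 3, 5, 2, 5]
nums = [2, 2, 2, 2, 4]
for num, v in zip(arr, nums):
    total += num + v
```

Let's trace through this code step by step.

Initialize: total = 0
Initialize: arr = [5, 3, 5, 2, 5]
Initialize: nums = [2, 2, 2, 2, 4]
Entering loop: for num, v in zip(arr, nums):

After execution: total = 32
32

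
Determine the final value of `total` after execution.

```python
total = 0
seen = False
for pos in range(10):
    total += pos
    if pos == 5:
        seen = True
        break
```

Let's trace through this code step by step.

Initialize: total = 0
Initialize: seen = False
Entering loop: for pos in range(10):

After execution: total = 15
15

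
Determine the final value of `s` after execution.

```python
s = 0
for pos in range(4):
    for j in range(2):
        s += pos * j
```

Let's trace through this code step by step.

Initialize: s = 0
Entering loop: for pos in range(4):

After execution: s = 6
6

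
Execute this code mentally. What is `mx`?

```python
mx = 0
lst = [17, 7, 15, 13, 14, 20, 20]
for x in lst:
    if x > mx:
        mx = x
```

Let's trace through this code step by step.

Initialize: mx = 0
Initialize: lst = [17, 7, 15, 13, 14, 20, 20]
Entering loop: for x in lst:

After execution: mx = 20
20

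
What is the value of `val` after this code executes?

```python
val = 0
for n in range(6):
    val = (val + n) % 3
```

Let's trace through this code step by step.

Initialize: val = 0
Entering loop: for n in range(6):

After execution: val = 0
0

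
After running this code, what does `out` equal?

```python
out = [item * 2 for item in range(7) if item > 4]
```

Let's trace through this code step by step.

Initialize: out = [item * 2 for item in range(7) if item > 4]

After execution: out = [10, 12]
[10, 12]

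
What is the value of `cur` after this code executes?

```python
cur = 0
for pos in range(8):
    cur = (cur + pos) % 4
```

Let's trace through this code step by step.

Initialize: cur = 0
Entering loop: for pos in range(8):

After execution: cur = 0
0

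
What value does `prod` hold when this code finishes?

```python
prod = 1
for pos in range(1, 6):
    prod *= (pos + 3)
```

Let's trace through this code step by step.

Initialize: prod = 1
Entering loop: for pos in range(1, 6):

After execution: prod = 6720
6720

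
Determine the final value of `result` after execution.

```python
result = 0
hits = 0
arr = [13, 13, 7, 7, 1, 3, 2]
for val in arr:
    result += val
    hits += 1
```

Let's trace through this code step by step.

Initialize: result = 0
Initialize: hits = 0
Initialize: arr = [13, 13, 7, 7, 1, 3, 2]
Entering loop: for val in arr:

After execution: result = 46
46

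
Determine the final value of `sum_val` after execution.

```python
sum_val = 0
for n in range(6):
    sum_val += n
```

Let's trace through this code step by step.

Initialize: sum_val = 0
Entering loop: for n in range(6):

After execution: sum_val = 15
15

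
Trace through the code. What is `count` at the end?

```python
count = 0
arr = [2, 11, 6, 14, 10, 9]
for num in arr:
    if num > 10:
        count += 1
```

Let's trace through this code step by step.

Initialize: count = 0
Initialize: arr = [2, 11, 6, 14, 10, 9]
Entering loop: for num in arr:

After execution: count = 2
2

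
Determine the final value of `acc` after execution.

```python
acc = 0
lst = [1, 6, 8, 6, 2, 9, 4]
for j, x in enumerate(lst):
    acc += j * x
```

Let's trace through this code step by step.

Initialize: acc = 0
Initialize: lst = [1, 6, 8, 6, 2, 9, 4]
Entering loop: for j, x in enumerate(lst):

After execution: acc = 117
117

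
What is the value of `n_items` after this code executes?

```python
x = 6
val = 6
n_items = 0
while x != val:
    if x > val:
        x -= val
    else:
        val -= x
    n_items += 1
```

Let's trace through this code step by step.

Initialize: x = 6
Initialize: val = 6
Initialize: n_items = 0
Entering loop: while x != val:

After execution: n_items = 0
0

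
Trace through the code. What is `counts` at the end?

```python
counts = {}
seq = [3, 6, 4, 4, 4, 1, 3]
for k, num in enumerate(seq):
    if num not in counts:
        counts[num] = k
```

Let's trace through this code step by step.

Initialize: counts = {}
Initialize: seq = [3, 6, 4, 4, 4, 1, 3]
Entering loop: for k, num in enumerate(seq):

After execution: counts = {3: 0, 6: 1, 4: 2, 1: 5}
{3: 0, 6: 1, 4: 2, 1: 5}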